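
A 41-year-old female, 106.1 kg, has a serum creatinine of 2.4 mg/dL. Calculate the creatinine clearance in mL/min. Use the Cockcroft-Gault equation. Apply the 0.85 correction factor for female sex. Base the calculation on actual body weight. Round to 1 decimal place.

51.7 mL/min

CrCl = (140 − 41) × 106.1 / (72 × 2.4) × 0.85 = 10503.9 / 172.80 × 0.85 ≈ 51.7 mL/min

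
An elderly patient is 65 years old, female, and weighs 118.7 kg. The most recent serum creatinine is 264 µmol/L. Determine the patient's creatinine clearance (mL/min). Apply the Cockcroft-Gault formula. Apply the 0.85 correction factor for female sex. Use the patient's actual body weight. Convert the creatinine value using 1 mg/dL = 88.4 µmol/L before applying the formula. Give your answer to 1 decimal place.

SCr = 264 / 88.4 = 2.986 mg/dL
CrCl = (140 − 65) × 118.7 / (72 × 2.986) × 0.85 = 8902.5 / 214.99 × 0.85 ≈ 35.2 mL/min

35.2 mL/min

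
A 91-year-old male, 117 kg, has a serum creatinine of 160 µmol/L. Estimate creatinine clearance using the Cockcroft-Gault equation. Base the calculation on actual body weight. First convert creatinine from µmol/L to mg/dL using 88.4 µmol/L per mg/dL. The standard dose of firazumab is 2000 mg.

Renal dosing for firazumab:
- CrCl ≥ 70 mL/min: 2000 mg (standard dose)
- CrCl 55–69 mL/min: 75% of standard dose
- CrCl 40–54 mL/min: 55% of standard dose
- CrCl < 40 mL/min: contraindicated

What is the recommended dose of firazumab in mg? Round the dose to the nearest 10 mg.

1100 mg

SCr = 160 / 88.4 = 1.81 mg/dL
CrCl = (140 − 91) × 117 / (72 × 1.81) = 5733.0 / 130.32 ≈ 44.0 mL/min
CrCl ≈ 44 mL/min → bracket 40–54 mL/min.
55% of 2000 mg = 1100 mg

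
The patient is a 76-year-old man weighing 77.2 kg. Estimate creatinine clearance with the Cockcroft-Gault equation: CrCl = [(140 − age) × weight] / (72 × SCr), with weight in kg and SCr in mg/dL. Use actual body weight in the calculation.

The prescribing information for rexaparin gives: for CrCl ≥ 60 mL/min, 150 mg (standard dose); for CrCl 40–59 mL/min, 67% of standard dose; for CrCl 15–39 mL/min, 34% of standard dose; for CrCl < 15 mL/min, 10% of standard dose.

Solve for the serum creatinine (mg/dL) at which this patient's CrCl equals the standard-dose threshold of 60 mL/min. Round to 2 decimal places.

1.14 mg/dL

Standard dose requires CrCl ≥ 60 mL/min.
Set (140 − 76) × 77.2 / (72 × SCr) = 60
SCr = (140 − 76) × 77.2 / (72 × 60) = 1.144 mg/dL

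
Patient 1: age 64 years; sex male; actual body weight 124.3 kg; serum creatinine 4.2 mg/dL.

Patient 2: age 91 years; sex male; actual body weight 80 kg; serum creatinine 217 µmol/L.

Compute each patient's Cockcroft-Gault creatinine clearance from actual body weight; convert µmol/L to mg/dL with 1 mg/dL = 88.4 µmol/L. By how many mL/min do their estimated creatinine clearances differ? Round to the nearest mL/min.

Patient 1: CrCl = (140 − 64) × 124.3 / (72 × 4.2) = 9446.8 / 302.40 ≈ 31.2 mL/min
Patient 2: SCr = 217 / 88.4 = 2.455 mg/dL
Patient 2: CrCl = (140 − 91) × 80 / (72 × 2.455) = 3920.0 / 176.76 ≈ 22.2 mL/min
|31.2 − 22.2| = 9.0 mL/min

9 mL/min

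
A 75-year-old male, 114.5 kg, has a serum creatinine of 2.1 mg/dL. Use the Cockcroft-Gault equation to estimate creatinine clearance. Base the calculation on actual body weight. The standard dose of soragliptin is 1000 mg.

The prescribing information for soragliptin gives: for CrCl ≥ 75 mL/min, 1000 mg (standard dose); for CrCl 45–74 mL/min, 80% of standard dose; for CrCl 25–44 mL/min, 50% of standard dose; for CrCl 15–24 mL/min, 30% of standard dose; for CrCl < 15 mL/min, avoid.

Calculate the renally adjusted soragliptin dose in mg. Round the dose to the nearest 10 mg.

CrCl = (140 − 75) × 114.5 / (72 × 2.1) = 7442.5 / 151.20 ≈ 49.2 mL/min
CrCl ≈ 49 mL/min → bracket 45–74 mL/min.
80% of 1000 mg = 800 mg

800 mg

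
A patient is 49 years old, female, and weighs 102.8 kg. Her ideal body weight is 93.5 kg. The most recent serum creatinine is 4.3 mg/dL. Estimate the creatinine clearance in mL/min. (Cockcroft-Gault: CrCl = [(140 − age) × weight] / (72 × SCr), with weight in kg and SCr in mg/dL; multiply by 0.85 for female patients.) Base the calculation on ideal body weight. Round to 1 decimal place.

23.4 mL/min

CrCl = (140 − 49) × 93.5 / (72 × 4.3) × 0.85 = 8508.5 / 309.60 × 0.85 ≈ 23.4 mL/min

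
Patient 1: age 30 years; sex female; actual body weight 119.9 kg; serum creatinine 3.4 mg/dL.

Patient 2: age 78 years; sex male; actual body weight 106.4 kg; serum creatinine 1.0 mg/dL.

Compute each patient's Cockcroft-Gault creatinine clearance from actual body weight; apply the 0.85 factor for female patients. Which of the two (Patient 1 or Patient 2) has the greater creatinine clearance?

Patient 1: CrCl = (140 − 30) × 119.9 / (72 × 3.4) × 0.85 = 13189.0 / 244.80 × 0.85 ≈ 45.8 mL/min
Patient 2: CrCl = (140 − 78) × 106.4 / (72 × 1) = 6596.8 / 72.00 ≈ 91.6 mL/min
45.8 vs 91.6 mL/min → Patient 2 is higher.

Patient 2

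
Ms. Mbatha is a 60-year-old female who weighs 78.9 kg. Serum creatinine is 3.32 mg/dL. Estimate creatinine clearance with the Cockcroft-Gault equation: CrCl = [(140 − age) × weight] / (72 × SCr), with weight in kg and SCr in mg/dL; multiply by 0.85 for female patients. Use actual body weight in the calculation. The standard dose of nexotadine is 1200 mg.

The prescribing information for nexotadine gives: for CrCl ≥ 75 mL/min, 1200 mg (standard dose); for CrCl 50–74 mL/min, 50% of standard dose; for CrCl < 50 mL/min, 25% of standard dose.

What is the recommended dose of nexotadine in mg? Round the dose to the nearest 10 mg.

CrCl = (140 − 60) × 78.9 / (72 × 3.32) × 0.85 = 6312.0 / 239.04 × 0.85 ≈ 22.4 mL/min
CrCl ≈ 22 mL/min → bracket < 50 mL/min.
25% of 1200 mg = 300 mg

300 mg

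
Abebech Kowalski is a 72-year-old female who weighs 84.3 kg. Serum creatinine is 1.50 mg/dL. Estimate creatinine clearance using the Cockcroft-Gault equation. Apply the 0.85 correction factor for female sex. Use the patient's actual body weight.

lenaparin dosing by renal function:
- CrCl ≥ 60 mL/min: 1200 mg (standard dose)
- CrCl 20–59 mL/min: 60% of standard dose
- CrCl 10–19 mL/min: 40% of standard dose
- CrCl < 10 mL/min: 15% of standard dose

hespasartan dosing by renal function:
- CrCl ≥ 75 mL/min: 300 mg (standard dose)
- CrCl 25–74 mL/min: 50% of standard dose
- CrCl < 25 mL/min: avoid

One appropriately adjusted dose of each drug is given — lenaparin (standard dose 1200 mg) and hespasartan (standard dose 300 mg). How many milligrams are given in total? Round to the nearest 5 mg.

870 mg

CrCl = (140 − 72) × 84.3 / (72 × 1.5) × 0.85 = 5732.4 / 108.00 × 0.85 ≈ 45.1 mL/min
CrCl ≈ 45 mL/min.
lenaparin: 20–59 mL/min → 60% of 1200 mg = 720 mg.
hespasartan: 25–74 mL/min → 50% of 300 mg = 150 mg.
Total = 720 + 150 = 870 mg.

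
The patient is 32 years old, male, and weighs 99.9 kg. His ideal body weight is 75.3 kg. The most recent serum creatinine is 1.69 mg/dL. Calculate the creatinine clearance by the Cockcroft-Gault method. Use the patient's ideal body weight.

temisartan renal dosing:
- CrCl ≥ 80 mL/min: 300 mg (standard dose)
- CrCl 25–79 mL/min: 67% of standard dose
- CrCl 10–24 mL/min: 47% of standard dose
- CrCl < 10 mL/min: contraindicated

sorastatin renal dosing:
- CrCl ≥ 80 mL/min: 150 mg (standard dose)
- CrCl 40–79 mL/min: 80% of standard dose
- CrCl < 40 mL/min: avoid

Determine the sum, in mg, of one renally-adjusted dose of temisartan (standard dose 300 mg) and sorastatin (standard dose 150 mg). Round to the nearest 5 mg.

CrCl = (140 − 32) × 75.3 / (72 × 1.69) = 8132.4 / 121.68 ≈ 66.8 mL/min
CrCl ≈ 67 mL/min.
temisartan: 25–79 mL/min → 67% of 300 mg = 201 mg.
sorastatin: 40–79 mL/min → 80% of 150 mg = 120 mg.
Total = 201 + 120 = 321 mg.

320 mg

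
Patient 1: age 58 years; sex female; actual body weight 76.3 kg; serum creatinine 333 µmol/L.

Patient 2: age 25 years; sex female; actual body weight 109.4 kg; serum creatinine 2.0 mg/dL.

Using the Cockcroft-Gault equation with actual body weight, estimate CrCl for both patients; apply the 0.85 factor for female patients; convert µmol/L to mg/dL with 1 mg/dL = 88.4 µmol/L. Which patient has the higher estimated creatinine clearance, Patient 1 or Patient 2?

Patient 2

Patient 1: SCr = 333 / 88.4 = 3.767 mg/dL
Patient 1: CrCl = (140 − 58) × 76.3 / (72 × 3.767) × 0.85 = 6256.6 / 271.22 × 0.85 ≈ 19.6 mL/min
Patient 2: CrCl = (140 − 25) × 109.4 / (72 × 2) × 0.85 = 12581.0 / 144.00 × 0.85 ≈ 74.3 mL/min
19.6 vs 74.3 mL/min → Patient 2 is higher.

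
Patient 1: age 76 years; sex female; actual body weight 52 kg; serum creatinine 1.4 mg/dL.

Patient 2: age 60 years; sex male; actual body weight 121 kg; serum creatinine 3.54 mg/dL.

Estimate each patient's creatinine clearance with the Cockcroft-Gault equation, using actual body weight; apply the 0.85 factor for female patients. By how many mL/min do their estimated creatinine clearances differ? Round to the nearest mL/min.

10 mL/min

Patient 1: CrCl = (140 − 76) × 52 / (72 × 1.4) × 0.85 = 3328.0 / 100.80 × 0.85 ≈ 28.1 mL/min
Patient 2: CrCl = (140 − 60) × 121 / (72 × 3.54) = 9680.0 / 254.88 ≈ 38.0 mL/min
|28.1 − 38.0| = 9.9 mL/min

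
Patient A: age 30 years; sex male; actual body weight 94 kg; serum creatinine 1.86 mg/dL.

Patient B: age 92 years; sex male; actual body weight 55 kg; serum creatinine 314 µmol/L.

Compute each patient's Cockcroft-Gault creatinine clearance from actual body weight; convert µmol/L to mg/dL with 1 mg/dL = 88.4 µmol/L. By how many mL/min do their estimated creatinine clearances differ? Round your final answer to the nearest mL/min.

Patient A: CrCl = (140 − 30) × 94 / (72 × 1.86) = 10340.0 / 133.92 ≈ 77.2 mL/min
Patient B: SCr = 314 / 88.4 = 3.552 mg/dL
Patient B: CrCl = (140 − 92) × 55 / (72 × 3.552) = 2640.0 / 255.74 ≈ 10.3 mL/min
|77.2 − 10.3| = 66.9 mL/min

67 mL/min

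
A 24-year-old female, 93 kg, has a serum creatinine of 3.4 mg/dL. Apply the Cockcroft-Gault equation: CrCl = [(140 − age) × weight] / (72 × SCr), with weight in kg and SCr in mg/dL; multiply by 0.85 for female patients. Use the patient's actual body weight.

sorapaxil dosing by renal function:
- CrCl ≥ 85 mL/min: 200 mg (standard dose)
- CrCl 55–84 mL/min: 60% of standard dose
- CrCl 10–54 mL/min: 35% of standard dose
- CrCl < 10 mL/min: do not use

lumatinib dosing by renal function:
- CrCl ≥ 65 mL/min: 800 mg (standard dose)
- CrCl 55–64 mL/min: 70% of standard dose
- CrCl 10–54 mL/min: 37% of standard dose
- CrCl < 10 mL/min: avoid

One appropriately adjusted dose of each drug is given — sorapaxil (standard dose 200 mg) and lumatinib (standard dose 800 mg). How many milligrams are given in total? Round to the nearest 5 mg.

365 mg

CrCl = (140 − 24) × 93 / (72 × 3.4) × 0.85 = 10788.0 / 244.80 × 0.85 ≈ 37.5 mL/min
CrCl ≈ 37 mL/min.
sorapaxil: 10–54 mL/min → 35% of 200 mg = 70 mg.
lumatinib: 10–54 mL/min → 37% of 800 mg = 296 mg.
Total = 70 + 296 = 366 mg.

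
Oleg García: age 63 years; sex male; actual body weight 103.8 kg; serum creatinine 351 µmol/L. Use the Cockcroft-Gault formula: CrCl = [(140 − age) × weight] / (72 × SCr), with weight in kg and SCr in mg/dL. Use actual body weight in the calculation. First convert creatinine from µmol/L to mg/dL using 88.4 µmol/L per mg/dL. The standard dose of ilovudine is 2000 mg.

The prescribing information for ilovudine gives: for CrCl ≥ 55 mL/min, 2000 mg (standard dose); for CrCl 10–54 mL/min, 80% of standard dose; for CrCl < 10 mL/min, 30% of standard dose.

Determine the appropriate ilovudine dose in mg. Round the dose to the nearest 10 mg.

SCr = 351 / 88.4 = 3.971 mg/dL
CrCl = (140 − 63) × 103.8 / (72 × 3.971) = 7992.6 / 285.91 ≈ 28.0 mL/min
CrCl ≈ 28 mL/min → bracket 10–54 mL/min.
80% of 2000 mg = 1600 mg

1600 mg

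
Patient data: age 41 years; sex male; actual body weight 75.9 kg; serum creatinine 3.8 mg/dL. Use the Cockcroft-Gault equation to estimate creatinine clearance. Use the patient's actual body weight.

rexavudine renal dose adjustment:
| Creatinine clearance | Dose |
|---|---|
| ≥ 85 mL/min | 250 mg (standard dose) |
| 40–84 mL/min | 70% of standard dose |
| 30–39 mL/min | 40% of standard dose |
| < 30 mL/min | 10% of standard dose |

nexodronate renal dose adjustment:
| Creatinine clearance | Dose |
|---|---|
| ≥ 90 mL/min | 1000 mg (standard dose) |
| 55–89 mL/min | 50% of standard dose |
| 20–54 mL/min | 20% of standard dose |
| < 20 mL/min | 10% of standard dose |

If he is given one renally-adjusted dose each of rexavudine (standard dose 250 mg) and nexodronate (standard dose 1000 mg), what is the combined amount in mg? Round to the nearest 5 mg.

225 mg

CrCl = (140 − 41) × 75.9 / (72 × 3.8) = 7514.1 / 273.60 ≈ 27.5 mL/min
CrCl ≈ 27 mL/min.
rexavudine: < 30 mL/min → 10% of 250 mg = 25 mg.
nexodronate: 20–54 mL/min → 20% of 1000 mg = 200 mg.
Total = 25 + 200 = 225 mg.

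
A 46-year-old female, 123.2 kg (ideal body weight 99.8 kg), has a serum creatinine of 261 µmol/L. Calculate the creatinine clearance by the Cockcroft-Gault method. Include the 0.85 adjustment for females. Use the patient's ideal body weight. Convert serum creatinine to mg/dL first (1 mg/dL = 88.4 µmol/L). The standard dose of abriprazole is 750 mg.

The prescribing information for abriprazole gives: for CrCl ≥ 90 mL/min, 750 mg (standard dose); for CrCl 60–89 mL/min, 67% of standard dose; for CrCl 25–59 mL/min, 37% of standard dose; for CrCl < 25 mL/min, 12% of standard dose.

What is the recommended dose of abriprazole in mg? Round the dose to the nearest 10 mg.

280 mg

SCr = 261 / 88.4 = 2.952 mg/dL
CrCl = (140 − 46) × 99.8 / (72 × 2.952) × 0.85 = 9381.2 / 212.54 × 0.85 ≈ 37.5 mL/min
CrCl ≈ 38 mL/min → bracket 25–59 mL/min.
37% of 750 mg = 277.5 mg → 280 mg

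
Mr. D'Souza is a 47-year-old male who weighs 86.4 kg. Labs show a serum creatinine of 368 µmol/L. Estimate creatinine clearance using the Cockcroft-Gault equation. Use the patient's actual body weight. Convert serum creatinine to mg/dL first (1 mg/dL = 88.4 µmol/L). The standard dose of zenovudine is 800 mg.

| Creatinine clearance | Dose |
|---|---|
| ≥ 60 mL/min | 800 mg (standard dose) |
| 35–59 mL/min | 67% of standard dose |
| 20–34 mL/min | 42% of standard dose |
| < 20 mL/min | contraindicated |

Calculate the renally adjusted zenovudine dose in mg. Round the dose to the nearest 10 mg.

SCr = 368 / 88.4 = 4.163 mg/dL
CrCl = (140 − 47) × 86.4 / (72 × 4.163) = 8035.2 / 299.74 ≈ 26.8 mL/min
CrCl ≈ 27 mL/min → bracket 20–34 mL/min.
42% of 800 mg = 336 mg → 340 mg

340 mg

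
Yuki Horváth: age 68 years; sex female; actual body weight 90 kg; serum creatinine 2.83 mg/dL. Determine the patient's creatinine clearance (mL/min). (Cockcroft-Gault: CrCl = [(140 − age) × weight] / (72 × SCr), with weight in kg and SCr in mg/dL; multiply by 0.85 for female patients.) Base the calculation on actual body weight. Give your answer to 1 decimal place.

CrCl = (140 − 68) × 90 / (72 × 2.83) × 0.85 = 6480.0 / 203.76 × 0.85 ≈ 27.0 mL/min

27.0 mL/min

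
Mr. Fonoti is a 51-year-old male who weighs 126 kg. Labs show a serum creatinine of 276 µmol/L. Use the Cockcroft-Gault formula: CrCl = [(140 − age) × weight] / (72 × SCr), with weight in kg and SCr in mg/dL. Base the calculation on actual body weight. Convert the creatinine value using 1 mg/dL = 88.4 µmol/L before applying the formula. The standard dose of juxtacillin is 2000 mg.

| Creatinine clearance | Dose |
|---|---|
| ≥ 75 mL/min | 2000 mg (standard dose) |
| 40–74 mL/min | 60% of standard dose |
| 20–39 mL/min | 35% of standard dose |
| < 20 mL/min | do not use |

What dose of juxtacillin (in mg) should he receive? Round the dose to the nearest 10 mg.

1200 mg

SCr = 276 / 88.4 = 3.122 mg/dL
CrCl = (140 − 51) × 126 / (72 × 3.122) = 11214.0 / 224.78 ≈ 49.9 mL/min
CrCl ≈ 50 mL/min → bracket 40–74 mL/min.
60% of 2000 mg = 1200 mg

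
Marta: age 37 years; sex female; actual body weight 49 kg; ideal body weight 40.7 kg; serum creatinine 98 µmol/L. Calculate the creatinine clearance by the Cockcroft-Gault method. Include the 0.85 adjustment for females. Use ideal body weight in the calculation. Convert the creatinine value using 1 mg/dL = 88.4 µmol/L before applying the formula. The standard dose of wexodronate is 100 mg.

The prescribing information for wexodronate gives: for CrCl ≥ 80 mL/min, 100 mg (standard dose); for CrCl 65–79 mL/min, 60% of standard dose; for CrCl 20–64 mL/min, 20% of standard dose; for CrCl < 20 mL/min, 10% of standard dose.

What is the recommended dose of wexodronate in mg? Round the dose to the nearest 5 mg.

SCr = 98 / 88.4 = 1.109 mg/dL
CrCl = (140 − 37) × 40.7 / (72 × 1.109) × 0.85 = 4192.1 / 79.85 × 0.85 ≈ 44.6 mL/min
CrCl ≈ 45 mL/min → bracket 20–64 mL/min.
20% of 100 mg = 20 mg

20 mg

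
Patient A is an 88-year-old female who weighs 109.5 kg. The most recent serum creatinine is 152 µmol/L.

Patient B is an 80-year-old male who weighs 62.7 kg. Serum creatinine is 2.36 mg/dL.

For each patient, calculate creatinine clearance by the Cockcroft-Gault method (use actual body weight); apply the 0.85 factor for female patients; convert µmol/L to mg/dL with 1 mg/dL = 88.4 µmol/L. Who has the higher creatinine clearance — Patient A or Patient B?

Patient A: SCr = 152 / 88.4 = 1.719 mg/dL
Patient A: CrCl = (140 − 88) × 109.5 / (72 × 1.719) × 0.85 = 5694.0 / 123.77 × 0.85 ≈ 39.1 mL/min
Patient B: CrCl = (140 − 80) × 62.7 / (72 × 2.36) = 3762.0 / 169.92 ≈ 22.1 mL/min
39.1 vs 22.1 mL/min → Patient A is higher.

Patient A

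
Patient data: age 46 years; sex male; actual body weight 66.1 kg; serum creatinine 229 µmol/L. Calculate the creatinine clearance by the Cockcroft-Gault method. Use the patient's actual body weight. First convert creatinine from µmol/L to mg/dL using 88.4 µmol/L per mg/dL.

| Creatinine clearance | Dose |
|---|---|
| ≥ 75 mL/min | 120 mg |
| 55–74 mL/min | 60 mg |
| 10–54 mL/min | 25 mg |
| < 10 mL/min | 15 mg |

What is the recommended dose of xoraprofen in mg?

25 mg

SCr = 229 / 88.4 = 2.59 mg/dL
CrCl = (140 − 46) × 66.1 / (72 × 2.59) = 6213.4 / 186.48 ≈ 33.3 mL/min
CrCl ≈ 33 mL/min → bracket 10–54 mL/min.
Dose for this bracket: 25 mg.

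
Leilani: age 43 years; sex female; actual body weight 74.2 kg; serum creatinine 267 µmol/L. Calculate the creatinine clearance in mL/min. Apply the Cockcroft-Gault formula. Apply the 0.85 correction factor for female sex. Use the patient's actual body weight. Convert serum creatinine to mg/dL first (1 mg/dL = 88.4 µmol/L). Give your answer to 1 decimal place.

28.1 mL/min

SCr = 267 / 88.4 = 3.02 mg/dL
CrCl = (140 − 43) × 74.2 / (72 × 3.02) × 0.85 = 7197.4 / 217.44 × 0.85 ≈ 28.1 mL/min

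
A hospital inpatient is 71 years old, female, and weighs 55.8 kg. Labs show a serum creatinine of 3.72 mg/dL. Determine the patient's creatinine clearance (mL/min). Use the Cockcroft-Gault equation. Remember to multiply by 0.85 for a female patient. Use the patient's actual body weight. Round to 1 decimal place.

12.2 mL/min

CrCl = (140 − 71) × 55.8 / (72 × 3.72) × 0.85 = 3850.2 / 267.84 × 0.85 ≈ 12.2 mL/min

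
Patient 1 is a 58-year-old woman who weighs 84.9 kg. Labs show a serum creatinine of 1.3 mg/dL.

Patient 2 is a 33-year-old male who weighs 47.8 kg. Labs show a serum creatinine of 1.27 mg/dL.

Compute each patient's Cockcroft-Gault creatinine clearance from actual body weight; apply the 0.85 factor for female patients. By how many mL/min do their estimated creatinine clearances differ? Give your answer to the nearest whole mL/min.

7 mL/min

Patient 1: CrCl = (140 − 58) × 84.9 / (72 × 1.3) × 0.85 = 6961.8 / 93.60 × 0.85 ≈ 63.2 mL/min
Patient 2: CrCl = (140 − 33) × 47.8 / (72 × 1.27) = 5114.6 / 91.44 ≈ 55.9 mL/min
|63.2 − 55.9| = 7.3 mL/min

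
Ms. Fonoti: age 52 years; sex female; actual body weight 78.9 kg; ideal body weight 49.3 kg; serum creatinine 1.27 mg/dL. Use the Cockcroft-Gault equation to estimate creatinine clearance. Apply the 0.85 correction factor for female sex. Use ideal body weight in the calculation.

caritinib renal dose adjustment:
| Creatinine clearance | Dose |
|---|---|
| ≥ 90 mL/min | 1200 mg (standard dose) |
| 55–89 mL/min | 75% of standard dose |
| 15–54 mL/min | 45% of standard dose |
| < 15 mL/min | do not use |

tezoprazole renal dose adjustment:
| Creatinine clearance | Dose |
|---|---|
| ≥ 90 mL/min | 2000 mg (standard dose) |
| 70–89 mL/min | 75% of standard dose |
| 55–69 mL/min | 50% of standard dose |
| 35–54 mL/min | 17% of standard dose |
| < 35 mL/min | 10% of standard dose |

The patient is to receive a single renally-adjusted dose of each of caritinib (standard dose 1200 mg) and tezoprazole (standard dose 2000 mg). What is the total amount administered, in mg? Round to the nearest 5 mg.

880 mg

CrCl = (140 − 52) × 49.3 / (72 × 1.27) × 0.85 = 4338.4 / 91.44 × 0.85 ≈ 40.3 mL/min
CrCl ≈ 40 mL/min.
caritinib: 15–54 mL/min → 45% of 1200 mg = 540 mg.
tezoprazole: 35–54 mL/min → 17% of 2000 mg = 340 mg.
Total = 540 + 340 = 880 mg.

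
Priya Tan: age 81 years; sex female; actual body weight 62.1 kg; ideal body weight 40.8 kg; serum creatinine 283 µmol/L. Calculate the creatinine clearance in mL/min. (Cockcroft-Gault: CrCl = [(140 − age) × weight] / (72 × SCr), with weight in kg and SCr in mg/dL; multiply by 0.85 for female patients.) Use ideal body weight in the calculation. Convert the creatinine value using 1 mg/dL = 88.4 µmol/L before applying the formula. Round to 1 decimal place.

SCr = 283 / 88.4 = 3.201 mg/dL
CrCl = (140 − 81) × 40.8 / (72 × 3.201) × 0.85 = 2407.2 / 230.47 × 0.85 ≈ 8.9 mL/min

8.9 mL/min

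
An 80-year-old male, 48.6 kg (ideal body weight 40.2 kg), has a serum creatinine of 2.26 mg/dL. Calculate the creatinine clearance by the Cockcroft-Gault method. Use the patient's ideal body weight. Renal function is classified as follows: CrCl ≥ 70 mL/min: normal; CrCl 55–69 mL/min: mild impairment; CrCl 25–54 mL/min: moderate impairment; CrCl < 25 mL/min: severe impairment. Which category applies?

CrCl = (140 − 80) × 40.2 / (72 × 2.26) = 2412.0 / 162.72 ≈ 14.8 mL/min
15 mL/min falls in the 'severe impairment' range.

severe impairment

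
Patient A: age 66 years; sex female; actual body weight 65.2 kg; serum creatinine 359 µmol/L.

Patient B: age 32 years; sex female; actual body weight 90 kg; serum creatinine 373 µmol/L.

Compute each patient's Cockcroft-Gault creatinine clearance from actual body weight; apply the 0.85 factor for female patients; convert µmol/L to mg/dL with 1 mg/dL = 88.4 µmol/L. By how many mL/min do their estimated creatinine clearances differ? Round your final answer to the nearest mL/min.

13 mL/min

Patient A: SCr = 359 / 88.4 = 4.061 mg/dL
Patient A: CrCl = (140 − 66) × 65.2 / (72 × 4.061) × 0.85 = 4824.8 / 292.39 × 0.85 ≈ 14.0 mL/min
Patient B: SCr = 373 / 88.4 = 4.219 mg/dL
Patient B: CrCl = (140 − 32) × 90 / (72 × 4.219) × 0.85 = 9720.0 / 303.77 × 0.85 ≈ 27.2 mL/min
|14.0 − 27.2| = 13.2 mL/min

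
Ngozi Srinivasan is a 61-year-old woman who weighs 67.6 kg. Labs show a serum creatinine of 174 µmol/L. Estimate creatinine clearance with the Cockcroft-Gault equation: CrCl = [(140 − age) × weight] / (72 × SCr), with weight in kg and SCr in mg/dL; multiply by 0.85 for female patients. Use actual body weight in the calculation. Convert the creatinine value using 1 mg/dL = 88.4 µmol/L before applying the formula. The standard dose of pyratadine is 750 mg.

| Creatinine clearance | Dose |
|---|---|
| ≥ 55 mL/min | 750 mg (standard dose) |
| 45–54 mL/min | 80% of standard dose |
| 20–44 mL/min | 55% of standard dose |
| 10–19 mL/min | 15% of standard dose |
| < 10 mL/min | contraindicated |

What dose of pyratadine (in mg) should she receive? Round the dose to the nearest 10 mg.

SCr = 174 / 88.4 = 1.968 mg/dL
CrCl = (140 − 61) × 67.6 / (72 × 1.968) × 0.85 = 5340.4 / 141.70 × 0.85 ≈ 32.0 mL/min
CrCl ≈ 32 mL/min → bracket 20–44 mL/min.
55% of 750 mg = 412.5 mg → 410 mg

410 mg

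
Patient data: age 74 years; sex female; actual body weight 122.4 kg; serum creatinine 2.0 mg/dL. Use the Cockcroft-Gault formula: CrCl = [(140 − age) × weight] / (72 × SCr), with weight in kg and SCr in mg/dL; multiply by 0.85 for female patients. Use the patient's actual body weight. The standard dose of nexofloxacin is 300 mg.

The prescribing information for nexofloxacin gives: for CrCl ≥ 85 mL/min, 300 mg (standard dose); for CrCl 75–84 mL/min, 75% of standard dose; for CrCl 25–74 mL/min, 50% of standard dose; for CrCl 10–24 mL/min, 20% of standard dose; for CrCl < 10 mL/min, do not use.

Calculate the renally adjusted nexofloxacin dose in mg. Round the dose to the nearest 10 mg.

150 mg

CrCl = (140 − 74) × 122.4 / (72 × 2) × 0.85 = 8078.4 / 144.00 × 0.85 ≈ 47.7 mL/min
CrCl ≈ 48 mL/min → bracket 25–74 mL/min.
50% of 300 mg = 150 mg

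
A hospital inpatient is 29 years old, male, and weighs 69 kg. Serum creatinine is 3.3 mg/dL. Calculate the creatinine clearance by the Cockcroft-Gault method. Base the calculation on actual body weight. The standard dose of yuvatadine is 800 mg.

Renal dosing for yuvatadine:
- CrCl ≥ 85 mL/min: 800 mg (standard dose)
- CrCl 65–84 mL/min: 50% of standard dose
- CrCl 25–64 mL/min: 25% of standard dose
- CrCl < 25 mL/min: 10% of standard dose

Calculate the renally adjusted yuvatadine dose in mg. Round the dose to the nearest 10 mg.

CrCl = (140 − 29) × 69 / (72 × 3.3) = 7659.0 / 237.60 ≈ 32.2 mL/min
CrCl ≈ 32 mL/min → bracket 25–64 mL/min.
25% of 800 mg = 200 mg

200 mg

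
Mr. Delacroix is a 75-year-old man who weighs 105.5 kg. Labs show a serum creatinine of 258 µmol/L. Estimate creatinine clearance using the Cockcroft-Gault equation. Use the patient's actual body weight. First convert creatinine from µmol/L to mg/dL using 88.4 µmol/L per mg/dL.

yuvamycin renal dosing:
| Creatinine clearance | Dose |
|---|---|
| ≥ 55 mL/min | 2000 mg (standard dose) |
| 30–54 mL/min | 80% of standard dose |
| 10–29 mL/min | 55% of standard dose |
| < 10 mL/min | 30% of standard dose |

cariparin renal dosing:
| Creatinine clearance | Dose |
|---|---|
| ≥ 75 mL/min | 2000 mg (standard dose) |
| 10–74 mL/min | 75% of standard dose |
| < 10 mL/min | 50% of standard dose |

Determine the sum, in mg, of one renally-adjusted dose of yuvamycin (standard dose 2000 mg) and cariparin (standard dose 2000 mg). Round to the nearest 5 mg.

SCr = 258 / 88.4 = 2.919 mg/dL
CrCl = (140 − 75) × 105.5 / (72 × 2.919) = 6857.5 / 210.17 ≈ 32.6 mL/min
CrCl ≈ 33 mL/min.
yuvamycin: 30–54 mL/min → 80% of 2000 mg = 1600 mg.
cariparin: 10–74 mL/min → 75% of 2000 mg = 1500 mg.
Total = 1600 + 1500 = 3100 mg.

3100 mg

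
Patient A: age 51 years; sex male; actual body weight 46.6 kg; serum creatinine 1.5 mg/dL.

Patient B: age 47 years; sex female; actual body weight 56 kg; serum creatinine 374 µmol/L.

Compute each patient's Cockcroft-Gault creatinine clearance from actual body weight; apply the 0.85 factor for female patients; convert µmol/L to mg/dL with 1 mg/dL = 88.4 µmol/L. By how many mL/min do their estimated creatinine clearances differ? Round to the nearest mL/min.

24 mL/min

Patient A: CrCl = (140 − 51) × 46.6 / (72 × 1.5) = 4147.4 / 108.00 ≈ 38.4 mL/min
Patient B: SCr = 374 / 88.4 = 4.231 mg/dL
Patient B: CrCl = (140 − 47) × 56 / (72 × 4.231) × 0.85 = 5208.0 / 304.63 × 0.85 ≈ 14.5 mL/min
|38.4 − 14.5| = 23.9 mL/min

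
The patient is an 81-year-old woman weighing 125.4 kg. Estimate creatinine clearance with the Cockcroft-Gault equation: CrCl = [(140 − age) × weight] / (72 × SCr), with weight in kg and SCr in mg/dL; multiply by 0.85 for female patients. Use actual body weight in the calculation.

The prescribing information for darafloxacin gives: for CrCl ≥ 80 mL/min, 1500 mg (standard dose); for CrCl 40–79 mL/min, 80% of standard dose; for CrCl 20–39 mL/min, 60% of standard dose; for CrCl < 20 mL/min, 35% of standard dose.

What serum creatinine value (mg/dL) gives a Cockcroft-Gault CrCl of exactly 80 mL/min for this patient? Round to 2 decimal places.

1.09 mg/dL

Standard dose requires CrCl ≥ 80 mL/min.
Set (140 − 81) × 125.4 × 0.85 / (72 × SCr) = 80
SCr = (140 − 81) × 125.4 × 0.85 / (72 × 80) = 1.092 mg/dL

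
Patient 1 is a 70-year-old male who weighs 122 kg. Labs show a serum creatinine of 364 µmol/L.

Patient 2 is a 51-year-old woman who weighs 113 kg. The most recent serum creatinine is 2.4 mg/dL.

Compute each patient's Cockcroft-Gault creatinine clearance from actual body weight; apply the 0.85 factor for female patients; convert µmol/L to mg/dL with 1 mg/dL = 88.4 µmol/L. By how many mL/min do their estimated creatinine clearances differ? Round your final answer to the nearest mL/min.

Patient 1: SCr = 364 / 88.4 = 4.118 mg/dL
Patient 1: CrCl = (140 − 70) × 122 / (72 × 4.118) = 8540.0 / 296.50 ≈ 28.8 mL/min
Patient 2: CrCl = (140 − 51) × 113 / (72 × 2.4) × 0.85 = 10057.0 / 172.80 × 0.85 ≈ 49.5 mL/min
|28.8 − 49.5| = 20.7 mL/min

21 mL/min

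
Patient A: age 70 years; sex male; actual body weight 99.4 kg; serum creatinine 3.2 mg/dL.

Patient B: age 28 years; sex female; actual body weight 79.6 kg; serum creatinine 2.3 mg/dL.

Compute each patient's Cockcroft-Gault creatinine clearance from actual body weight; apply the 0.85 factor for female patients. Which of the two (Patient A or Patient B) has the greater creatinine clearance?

Patient B

Patient A: CrCl = (140 − 70) × 99.4 / (72 × 3.2) = 6958.0 / 230.40 ≈ 30.2 mL/min
Patient B: CrCl = (140 − 28) × 79.6 / (72 × 2.3) × 0.85 = 8915.2 / 165.60 × 0.85 ≈ 45.8 mL/min
30.2 vs 45.8 mL/min → Patient B is higher.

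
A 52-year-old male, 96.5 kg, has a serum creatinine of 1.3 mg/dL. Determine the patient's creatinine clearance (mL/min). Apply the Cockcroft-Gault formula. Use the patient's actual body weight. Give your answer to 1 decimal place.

90.7 mL/min

CrCl = (140 − 52) × 96.5 / (72 × 1.3) = 8492.0 / 93.60 ≈ 90.7 mL/min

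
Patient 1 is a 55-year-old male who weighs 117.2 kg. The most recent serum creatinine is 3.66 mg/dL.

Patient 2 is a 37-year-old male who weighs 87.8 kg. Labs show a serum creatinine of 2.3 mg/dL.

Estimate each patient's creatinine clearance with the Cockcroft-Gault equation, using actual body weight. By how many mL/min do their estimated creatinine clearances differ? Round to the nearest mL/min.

Patient 1: CrCl = (140 − 55) × 117.2 / (72 × 3.66) = 9962.0 / 263.52 ≈ 37.8 mL/min
Patient 2: CrCl = (140 − 37) × 87.8 / (72 × 2.3) = 9043.4 / 165.60 ≈ 54.6 mL/min
|37.8 − 54.6| = 16.8 mL/min

17 mL/min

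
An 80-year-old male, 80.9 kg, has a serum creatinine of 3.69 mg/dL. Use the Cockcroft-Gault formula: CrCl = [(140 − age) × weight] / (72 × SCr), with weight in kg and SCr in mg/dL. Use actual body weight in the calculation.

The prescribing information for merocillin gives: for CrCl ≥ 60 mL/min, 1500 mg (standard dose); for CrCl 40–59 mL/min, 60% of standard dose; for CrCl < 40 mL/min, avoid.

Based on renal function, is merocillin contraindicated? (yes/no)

CrCl = (140 − 80) × 80.9 / (72 × 3.69) = 4854.0 / 265.68 ≈ 18.3 mL/min
CrCl ≈ 18 mL/min, which is < 40 mL/min.

yes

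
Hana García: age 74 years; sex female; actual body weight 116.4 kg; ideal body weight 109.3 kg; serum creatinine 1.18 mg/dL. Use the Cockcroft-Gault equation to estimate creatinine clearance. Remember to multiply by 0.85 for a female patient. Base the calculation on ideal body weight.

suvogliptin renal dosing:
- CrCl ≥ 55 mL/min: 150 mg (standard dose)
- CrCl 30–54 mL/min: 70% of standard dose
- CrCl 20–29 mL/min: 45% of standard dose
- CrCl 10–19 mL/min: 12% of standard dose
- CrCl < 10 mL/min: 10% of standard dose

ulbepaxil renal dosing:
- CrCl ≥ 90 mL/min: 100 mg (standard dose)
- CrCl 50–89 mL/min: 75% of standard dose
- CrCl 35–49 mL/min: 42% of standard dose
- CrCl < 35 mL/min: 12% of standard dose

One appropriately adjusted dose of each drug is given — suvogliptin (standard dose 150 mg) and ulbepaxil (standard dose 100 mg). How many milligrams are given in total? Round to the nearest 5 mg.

CrCl = (140 − 74) × 109.3 / (72 × 1.18) × 0.85 = 7213.8 / 84.96 × 0.85 ≈ 72.2 mL/min
CrCl ≈ 72 mL/min.
suvogliptin: ≥ 55 mL/min → 100% of 150 mg = 150 mg.
ulbepaxil: 50–89 mL/min → 75% of 100 mg = 75 mg.
Total = 150 + 75 = 225 mg.

225 mg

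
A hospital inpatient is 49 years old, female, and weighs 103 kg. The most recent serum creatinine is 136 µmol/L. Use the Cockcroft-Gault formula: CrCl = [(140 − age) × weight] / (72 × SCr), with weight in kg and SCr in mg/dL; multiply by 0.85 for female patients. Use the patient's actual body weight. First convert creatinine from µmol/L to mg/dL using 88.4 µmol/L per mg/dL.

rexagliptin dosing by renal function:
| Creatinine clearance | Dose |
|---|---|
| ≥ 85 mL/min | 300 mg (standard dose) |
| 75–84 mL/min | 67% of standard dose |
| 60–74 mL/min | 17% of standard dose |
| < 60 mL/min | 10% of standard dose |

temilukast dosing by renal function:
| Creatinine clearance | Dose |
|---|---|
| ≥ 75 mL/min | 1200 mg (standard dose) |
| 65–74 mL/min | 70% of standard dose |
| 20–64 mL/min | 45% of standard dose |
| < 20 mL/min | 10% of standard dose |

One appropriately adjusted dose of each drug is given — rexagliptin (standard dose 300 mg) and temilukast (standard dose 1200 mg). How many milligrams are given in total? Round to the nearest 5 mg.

SCr = 136 / 88.4 = 1.538 mg/dL
CrCl = (140 − 49) × 103 / (72 × 1.538) × 0.85 = 9373.0 / 110.74 × 0.85 ≈ 71.9 mL/min
CrCl ≈ 72 mL/min.
rexagliptin: 60–74 mL/min → 17% of 300 mg = 51 mg.
temilukast: 65–74 mL/min → 70% of 1200 mg = 840 mg.
Total = 51 + 840 = 891 mg.

890 mg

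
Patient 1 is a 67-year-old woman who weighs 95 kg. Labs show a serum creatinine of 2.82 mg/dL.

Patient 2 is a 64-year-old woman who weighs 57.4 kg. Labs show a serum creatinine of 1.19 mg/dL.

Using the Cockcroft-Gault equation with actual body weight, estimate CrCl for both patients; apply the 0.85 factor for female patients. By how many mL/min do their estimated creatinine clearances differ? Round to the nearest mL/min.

Patient 1: CrCl = (140 − 67) × 95 / (72 × 2.82) × 0.85 = 6935.0 / 203.04 × 0.85 ≈ 29.0 mL/min
Patient 2: CrCl = (140 − 64) × 57.4 / (72 × 1.19) × 0.85 = 4362.4 / 85.68 × 0.85 ≈ 43.3 mL/min
|29.0 − 43.3| = 14.3 mL/min

14 mL/min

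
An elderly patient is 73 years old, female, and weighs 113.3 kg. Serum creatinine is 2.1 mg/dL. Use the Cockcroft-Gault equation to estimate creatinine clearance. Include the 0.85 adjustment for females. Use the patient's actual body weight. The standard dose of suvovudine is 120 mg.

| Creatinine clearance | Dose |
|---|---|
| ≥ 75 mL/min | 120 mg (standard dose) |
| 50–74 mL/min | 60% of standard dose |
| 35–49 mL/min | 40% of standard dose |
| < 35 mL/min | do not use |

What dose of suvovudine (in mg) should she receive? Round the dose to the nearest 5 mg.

CrCl = (140 − 73) × 113.3 / (72 × 2.1) × 0.85 = 7591.1 / 151.20 × 0.85 ≈ 42.7 mL/min
CrCl ≈ 43 mL/min → bracket 35–49 mL/min.
40% of 120 mg = 48 mg → 50 mg

50 mg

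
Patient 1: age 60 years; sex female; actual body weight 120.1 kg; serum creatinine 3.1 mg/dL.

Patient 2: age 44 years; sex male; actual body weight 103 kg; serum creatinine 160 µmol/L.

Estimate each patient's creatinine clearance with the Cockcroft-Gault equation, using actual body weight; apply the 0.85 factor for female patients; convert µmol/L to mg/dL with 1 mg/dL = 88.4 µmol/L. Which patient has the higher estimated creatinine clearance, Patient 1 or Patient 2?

Patient 1: CrCl = (140 − 60) × 120.1 / (72 × 3.1) × 0.85 = 9608.0 / 223.20 × 0.85 ≈ 36.6 mL/min
Patient 2: SCr = 160 / 88.4 = 1.81 mg/dL
Patient 2: CrCl = (140 − 44) × 103 / (72 × 1.81) = 9888.0 / 130.32 ≈ 75.9 mL/min
36.6 vs 75.9 mL/min → Patient 2 is higher.

Patient 2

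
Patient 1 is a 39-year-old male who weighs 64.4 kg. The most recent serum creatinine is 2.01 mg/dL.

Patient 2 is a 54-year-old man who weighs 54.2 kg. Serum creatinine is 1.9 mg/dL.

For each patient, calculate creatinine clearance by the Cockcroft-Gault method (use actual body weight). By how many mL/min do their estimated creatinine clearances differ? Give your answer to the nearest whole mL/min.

11 mL/min

Patient 1: CrCl = (140 − 39) × 64.4 / (72 × 2.01) = 6504.4 / 144.72 ≈ 44.9 mL/min
Patient 2: CrCl = (140 − 54) × 54.2 / (72 × 1.9) = 4661.2 / 136.80 ≈ 34.1 mL/min
|44.9 − 34.1| = 10.8 mL/min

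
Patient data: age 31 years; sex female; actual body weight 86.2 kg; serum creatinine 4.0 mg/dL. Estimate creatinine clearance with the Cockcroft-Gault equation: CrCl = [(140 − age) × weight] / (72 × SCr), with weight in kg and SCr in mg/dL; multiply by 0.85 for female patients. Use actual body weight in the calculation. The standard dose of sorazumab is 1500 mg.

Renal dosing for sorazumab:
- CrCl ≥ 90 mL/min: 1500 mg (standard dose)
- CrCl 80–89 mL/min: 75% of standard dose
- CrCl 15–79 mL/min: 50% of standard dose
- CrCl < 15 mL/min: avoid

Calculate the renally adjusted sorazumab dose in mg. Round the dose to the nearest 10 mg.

750 mg

CrCl = (140 − 31) × 86.2 / (72 × 4) × 0.85 = 9395.8 / 288.00 × 0.85 ≈ 27.7 mL/min
CrCl ≈ 28 mL/min → bracket 15–79 mL/min.
50% of 1500 mg = 750 mg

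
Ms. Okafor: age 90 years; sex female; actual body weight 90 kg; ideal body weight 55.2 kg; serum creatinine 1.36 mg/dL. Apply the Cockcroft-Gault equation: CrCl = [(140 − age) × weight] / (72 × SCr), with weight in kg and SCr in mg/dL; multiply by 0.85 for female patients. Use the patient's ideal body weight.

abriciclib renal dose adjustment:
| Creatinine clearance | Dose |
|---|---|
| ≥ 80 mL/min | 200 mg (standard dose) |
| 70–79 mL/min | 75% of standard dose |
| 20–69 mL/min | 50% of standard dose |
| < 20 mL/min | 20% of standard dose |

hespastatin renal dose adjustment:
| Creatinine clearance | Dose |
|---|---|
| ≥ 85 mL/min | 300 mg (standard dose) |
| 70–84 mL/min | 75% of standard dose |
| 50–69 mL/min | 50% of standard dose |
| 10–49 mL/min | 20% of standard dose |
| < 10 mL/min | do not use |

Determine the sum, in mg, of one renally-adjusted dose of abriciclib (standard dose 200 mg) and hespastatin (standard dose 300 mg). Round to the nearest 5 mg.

160 mg

CrCl = (140 − 90) × 55.2 / (72 × 1.36) × 0.85 = 2760.0 / 97.92 × 0.85 ≈ 24.0 mL/min
CrCl ≈ 24 mL/min.
abriciclib: 20–69 mL/min → 50% of 200 mg = 100 mg.
hespastatin: 10–49 mL/min → 20% of 300 mg = 60 mg.
Total = 100 + 60 = 160 mg.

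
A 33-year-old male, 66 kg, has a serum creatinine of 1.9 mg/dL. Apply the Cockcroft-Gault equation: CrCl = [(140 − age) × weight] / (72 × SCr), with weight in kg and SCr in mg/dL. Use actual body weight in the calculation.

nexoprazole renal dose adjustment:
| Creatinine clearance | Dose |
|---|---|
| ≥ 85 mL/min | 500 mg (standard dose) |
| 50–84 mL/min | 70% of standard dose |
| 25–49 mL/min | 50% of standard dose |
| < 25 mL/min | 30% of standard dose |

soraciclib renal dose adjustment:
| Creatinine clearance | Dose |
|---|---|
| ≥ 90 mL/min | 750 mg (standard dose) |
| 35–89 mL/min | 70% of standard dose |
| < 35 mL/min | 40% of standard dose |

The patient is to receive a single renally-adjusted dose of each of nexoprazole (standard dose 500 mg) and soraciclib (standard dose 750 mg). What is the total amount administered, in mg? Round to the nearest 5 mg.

CrCl = (140 − 33) × 66 / (72 × 1.9) = 7062.0 / 136.80 ≈ 51.6 mL/min
CrCl ≈ 52 mL/min.
nexoprazole: 50–84 mL/min → 70% of 500 mg = 350 mg.
soraciclib: 35–89 mL/min → 70% of 750 mg = 525 mg.
Total = 350 + 525 = 875 mg.

875 mg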